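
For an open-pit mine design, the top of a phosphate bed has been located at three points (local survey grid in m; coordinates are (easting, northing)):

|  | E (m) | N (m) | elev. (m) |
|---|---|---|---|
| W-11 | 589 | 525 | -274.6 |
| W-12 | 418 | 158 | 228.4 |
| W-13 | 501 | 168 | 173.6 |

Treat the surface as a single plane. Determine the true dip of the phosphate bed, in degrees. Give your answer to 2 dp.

Let the plane be z = a·E + b·N + c.
W-12−W-11: −171a − 367b = 503;  W-13−W-11: −88a − 357b = 448.2.
Solving gives a = −0.52456, b = −1.12616.
Gradient magnitude |∇z| = √(a² + b²) = √(0.27516 + 1.26823) = 1.24234.
True dip = arctan(1.24234) = 51.17°, dipping toward NNE (azimuth ≈ 025°).

51.17°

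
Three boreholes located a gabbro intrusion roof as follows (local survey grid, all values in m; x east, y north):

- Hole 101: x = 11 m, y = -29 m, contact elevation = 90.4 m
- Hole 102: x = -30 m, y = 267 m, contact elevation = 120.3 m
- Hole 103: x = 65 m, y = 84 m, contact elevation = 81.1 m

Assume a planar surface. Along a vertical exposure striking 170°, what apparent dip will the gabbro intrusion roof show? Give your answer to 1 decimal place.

Let the plane be z = a·x + b·y + c.
Hole 102−Hole 101: −41a + 296b = 29.9;  Hole 103−Hole 101: 54a + 113b = −9.3.
Solving gives a = −0.29740, b = 0.05982.
Unit vector along 170° is (sin 170°, cos 170°) = (0.1736, -0.9848).
Slope in that direction = a·(0.1736) + b·(-0.9848) = −0.11055.
Apparent dip = arctan|0.11055| = 6.3° (true dip is 16.9°, so apparent ≤ true as expected).

6.3°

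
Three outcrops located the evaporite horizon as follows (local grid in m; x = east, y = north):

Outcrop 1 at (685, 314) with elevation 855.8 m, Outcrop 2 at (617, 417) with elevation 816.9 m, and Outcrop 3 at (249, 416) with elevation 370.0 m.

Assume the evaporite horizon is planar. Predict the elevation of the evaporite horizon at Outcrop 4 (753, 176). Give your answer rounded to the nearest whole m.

880 m

Let the plane be z = a·x + b·y + c.
Outcrop 2−Outcrop 1: −68a + 103b = −38.9;  Outcrop 3−Outcrop 1: −436a + 102b = −485.8.
Solving gives a = 1.21325, b = 0.42331.
Then c = 855.8 − a·685 − b·314 = −108.20.
At (753, 176): z = 913.6 + 74.5 − 108.20 = 879.9 m.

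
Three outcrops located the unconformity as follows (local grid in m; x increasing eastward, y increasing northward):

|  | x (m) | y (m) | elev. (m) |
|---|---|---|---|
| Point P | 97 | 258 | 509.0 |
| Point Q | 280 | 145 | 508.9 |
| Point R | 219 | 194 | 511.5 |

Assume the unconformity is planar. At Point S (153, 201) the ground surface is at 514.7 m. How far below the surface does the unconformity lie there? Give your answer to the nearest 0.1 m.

Let the plane be z = a·x + b·y + c.
Point Q−Point P: 183a − 113b = −0.1;  Point R−Point P: 122a − 64b = 2.5.
Solving gives a = 0.13930, b = 0.22647.
Then c = 509 − a·97 − b·258 = 437.06.
At (153, 201): z_contact = 21.31 + 45.52 + 437.06 = 503.89 m.
Depth below ground = 514.7 − 503.89 = 10.8 m.

10.8 m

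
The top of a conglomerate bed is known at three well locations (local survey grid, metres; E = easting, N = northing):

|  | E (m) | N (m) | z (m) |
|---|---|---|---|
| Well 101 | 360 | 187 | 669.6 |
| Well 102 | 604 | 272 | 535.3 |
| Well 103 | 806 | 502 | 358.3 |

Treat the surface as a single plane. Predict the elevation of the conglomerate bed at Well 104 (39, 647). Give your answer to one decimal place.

610.5 m

Let the plane be z = a·E + b·N + c.
Well 102−Well 101: 244a + 85b = −134.3;  Well 103−Well 101: 446a + 315b = −311.3.
Solving gives a = −0.40678, b = −0.41231.
Then c = 669.6 − a·360 − b·187 = 893.14.
At (39, 647): z = −15.9 − 266.8 + 893.14 = 610.5 m.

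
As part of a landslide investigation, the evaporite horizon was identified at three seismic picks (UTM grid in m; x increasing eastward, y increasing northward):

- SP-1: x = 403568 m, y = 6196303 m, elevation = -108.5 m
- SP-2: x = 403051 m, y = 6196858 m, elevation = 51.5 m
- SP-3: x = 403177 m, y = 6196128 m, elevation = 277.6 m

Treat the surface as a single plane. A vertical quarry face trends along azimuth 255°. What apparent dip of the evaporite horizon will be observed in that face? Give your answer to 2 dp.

Let the plane be z = a·x + b·y + c.
SP-2−SP-1: −517a + 555b = 160;  SP-3−SP-1: −391a − 175b = 386.1.
Solving gives a = −0.78797, b = −0.44573.
Unit vector along 255° is (sin 255°, cos 255°) = (-0.9659, -0.2588).
Slope in that direction = a·(-0.9659) + b·(-0.2588) = 0.87649.
Apparent dip = arctan|0.87649| = 41.23° (true dip is 42.2°, so apparent ≤ true as expected).

41.23°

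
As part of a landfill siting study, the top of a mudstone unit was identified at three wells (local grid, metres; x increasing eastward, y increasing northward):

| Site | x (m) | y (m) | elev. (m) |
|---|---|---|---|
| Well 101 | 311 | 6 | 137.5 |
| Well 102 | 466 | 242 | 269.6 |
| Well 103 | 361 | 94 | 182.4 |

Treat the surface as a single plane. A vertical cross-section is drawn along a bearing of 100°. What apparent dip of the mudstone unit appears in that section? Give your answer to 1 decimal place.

Let the plane be z = a·x + b·y + c.
Well 102−Well 101: 155a + 236b = 132.1;  Well 103−Well 101: 50a + 88b = 44.9.
Solving gives a = 0.55891, b = 0.19266.
Unit vector along 100° is (sin 100°, cos 100°) = (0.9848, -0.1736).
Slope in that direction = a·(0.9848) + b·(-0.1736) = 0.51697.
Apparent dip = arctan|0.51697| = 27.3° (true dip is 30.6°, so apparent ≤ true as expected).

27.3°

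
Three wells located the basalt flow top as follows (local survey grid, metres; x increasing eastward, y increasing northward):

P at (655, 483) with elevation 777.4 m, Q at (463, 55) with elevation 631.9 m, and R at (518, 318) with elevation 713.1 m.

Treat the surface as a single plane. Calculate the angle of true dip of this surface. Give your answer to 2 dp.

17.23°

Let the plane be z = a·x + b·y + c.
Q−P: −192a − 428b = −145.5;  R−P: −137a − 165b = −64.3.
Solving gives a = 0.13032, b = 0.28149.
Gradient magnitude |∇z| = √(a² + b²) = √(0.01698 + 0.07924) = 0.31020.
True dip = arctan(0.31020) = 17.23°, dipping toward SSW (azimuth ≈ 205°).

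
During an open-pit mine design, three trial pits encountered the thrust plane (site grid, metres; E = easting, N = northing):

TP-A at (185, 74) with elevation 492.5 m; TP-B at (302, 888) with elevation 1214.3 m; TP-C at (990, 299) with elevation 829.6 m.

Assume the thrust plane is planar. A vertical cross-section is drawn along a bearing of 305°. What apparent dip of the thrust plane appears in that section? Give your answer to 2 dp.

Two edge vectors: TP-A→TP-B = (117, 814, 721.8), TP-A→TP-C = (805, 225, 337.1).
Normal n = (TP-A→TP-B) × (TP-A→TP-C) = (111994.4, 541608.3, -628945).
So ∂z/∂E = −n_x/n_z = 0.17807 and ∂z/∂N = −n_y/n_z = 0.86114.
Unit vector along 305° is (sin 305°, cos 305°) = (-0.8192, 0.5736).
Slope in that direction = a·(-0.8192) + b·(0.5736) = 0.34806.
Apparent dip = arctan|0.34806| = 19.19° (true dip is 41.3°, so apparent ≤ true as expected).

19.19°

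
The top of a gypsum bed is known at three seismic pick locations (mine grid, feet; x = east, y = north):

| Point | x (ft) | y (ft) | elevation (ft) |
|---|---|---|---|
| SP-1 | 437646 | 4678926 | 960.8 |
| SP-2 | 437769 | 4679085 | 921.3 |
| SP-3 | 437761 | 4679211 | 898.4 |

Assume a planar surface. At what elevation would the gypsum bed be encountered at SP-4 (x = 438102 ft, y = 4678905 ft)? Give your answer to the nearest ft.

Let the plane be z = a·x + b·y + c.
SP-2−SP-1: 123a + 159b = −39.5;  SP-3−SP-1: 115a + 285b = −62.4.
Solving gives a = −0.07966011, b = −0.18680382.
Then c = 960.8 − a·437646 − b·4678926 = 909864.96.
At (438102, 4678905): z = −34899.3 − 874037.3 + 909864.96 = 928.4 ft.

928 ft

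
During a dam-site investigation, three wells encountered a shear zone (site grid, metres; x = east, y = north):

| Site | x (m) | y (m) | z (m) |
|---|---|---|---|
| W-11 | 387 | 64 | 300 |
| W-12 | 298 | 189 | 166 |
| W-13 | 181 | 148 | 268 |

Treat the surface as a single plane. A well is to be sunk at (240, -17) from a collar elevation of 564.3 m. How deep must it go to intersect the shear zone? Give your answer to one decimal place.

96.2 m

Let the plane be z = a·x + b·y + c.
W-12−W-11: −89a + 125b = −134;  W-13−W-11: −206a + 84b = −32.
Solving gives a = −0.39707, b = −1.35471.
Then c = 300 − a·387 − b·64 = 540.37.
At (240, -17): z_contact = −95.30 + 23.03 + 540.37 = 468.10 m.
Depth below ground = 564.3 − 468.10 = 96.2 m.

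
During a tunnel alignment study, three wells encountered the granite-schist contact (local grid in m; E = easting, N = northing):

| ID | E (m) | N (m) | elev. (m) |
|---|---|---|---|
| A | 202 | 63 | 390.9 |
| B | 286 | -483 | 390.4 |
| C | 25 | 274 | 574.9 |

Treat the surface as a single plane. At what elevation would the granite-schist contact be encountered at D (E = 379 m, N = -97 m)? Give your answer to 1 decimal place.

197.0 m

Let the plane be z = a·E + b·N + c.
B−A: 84a − 546b = −0.5;  C−A: −177a + 211b = 184.
Solving gives a = −1.27168, b = −0.19473.
Then c = 390.9 − a·202 − b·63 = 660.05.
At (379, -97): z = −482.0 + 18.9 + 660.05 = 197.0 m.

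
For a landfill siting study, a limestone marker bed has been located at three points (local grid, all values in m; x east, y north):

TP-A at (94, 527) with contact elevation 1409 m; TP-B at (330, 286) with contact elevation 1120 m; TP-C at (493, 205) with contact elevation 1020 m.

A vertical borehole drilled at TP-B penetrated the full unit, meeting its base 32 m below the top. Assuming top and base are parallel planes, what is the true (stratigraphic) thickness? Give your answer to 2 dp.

Two edge vectors: TP-A→TP-B = (236, -241, -289), TP-A→TP-C = (399, -322, -389).
Normal n = (TP-A→TP-B) × (TP-A→TP-C) = (691, -23507, 20167).
So ∂z/∂x = −n_x/n_z = −0.03426 and ∂z/∂y = −n_y/n_z = 1.16562.
|∇z| = √(a²+b²) = 1.16612, so dip δ = arctan(1.16612) = 49.39°.
True thickness = vertical thickness × cos δ = 32 × cos 49.39° = 20.83 m.

20.83 m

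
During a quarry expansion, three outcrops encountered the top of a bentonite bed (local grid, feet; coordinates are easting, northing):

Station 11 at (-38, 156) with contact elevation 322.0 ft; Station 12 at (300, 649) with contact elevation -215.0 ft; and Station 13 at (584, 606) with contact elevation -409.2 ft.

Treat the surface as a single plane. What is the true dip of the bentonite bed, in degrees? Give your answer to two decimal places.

43.60°

Let the plane be z = a·easting + b·northing + c.
Station 12−Station 11: 338a + 493b = −537;  Station 13−Station 11: 622a + 450b = −731.2.
Solving gives a = −0.76891, b = −0.56209.
Gradient magnitude |∇z| = √(a² + b²) = √(0.59122 + 0.31594) = 0.95245.
True dip = arctan(0.95245) = 43.60°, dipping toward NE (azimuth ≈ 054°).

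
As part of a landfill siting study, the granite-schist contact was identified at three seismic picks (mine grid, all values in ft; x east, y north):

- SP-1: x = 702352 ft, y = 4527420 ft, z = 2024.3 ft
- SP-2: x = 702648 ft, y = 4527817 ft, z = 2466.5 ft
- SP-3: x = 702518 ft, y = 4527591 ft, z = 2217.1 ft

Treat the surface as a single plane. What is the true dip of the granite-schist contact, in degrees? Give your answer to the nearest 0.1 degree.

Let the plane be z = a·x + b·y + c.
SP-2−SP-1: 296a + 397b = 442.2;  SP-3−SP-1: 166a + 171b = 192.8.
Solving gives a = 0.06054, b = 1.06872.
Gradient magnitude |∇z| = √(a² + b²) = √(0.00366 + 1.14215) = 1.07043.
True dip = arctan(1.07043) = 46.9°, dipping toward S (azimuth ≈ 183°).

46.9°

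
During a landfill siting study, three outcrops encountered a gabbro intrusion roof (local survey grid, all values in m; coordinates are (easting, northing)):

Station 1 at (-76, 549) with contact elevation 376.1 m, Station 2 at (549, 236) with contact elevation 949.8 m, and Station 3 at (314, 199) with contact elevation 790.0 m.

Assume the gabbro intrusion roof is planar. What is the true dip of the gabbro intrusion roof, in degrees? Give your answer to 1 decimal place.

Let the plane be z = a·E + b·N + c.
Station 2−Station 1: 625a − 313b = 573.7;  Station 3−Station 1: 390a − 350b = 413.9.
Solving gives a = 0.73691, b = −0.36144.
Gradient magnitude |∇z| = √(a² + b²) = √(0.54303 + 0.13064) = 0.82078.
True dip = arctan(0.82078) = 39.4°, dipping toward WNW (azimuth ≈ 296°).

39.4°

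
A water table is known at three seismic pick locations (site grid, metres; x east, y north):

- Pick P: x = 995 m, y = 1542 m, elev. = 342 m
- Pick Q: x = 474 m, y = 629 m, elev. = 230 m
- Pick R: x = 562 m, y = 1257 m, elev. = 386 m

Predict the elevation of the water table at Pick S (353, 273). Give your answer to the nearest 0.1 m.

Two edge vectors: Pick P→Pick Q = (-521, -913, -112), Pick P→Pick R = (-433, -285, 44).
Normal n = (Pick P→Pick Q) × (Pick P→Pick R) = (-72092, 71420, -246844).
So ∂z/∂x = −n_x/n_z = −0.292055 and ∂z/∂y = −n_y/n_z = 0.289333.
Intercept c from Pick P: 342 + 290.59 − 446.15 = 186.44.
At (353, 273): z = −103.1 + 79.0 + 186.44 = 162.3 m.

162.3 m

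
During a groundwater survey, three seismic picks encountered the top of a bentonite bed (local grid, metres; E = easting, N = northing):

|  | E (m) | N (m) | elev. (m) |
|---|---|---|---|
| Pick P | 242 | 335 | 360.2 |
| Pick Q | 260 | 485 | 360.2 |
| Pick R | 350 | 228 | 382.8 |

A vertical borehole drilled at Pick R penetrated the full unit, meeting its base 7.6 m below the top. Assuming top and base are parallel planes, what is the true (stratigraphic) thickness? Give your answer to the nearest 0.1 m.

7.5 m

Two edge vectors: Pick P→Pick Q = (18, 150, 0), Pick P→Pick R = (108, -107, 22.6).
Normal n = (Pick P→Pick Q) × (Pick P→Pick R) = (3390, -406.8, -18126).
So ∂z/∂E = −n_x/n_z = 0.18702 and ∂z/∂N = −n_y/n_z = −0.02244.
|∇z| = √(a²+b²) = 0.18837, so dip δ = arctan(0.18837) = 10.67°.
True thickness = vertical thickness × cos δ = 7.6 × cos 10.67° = 7.5 m.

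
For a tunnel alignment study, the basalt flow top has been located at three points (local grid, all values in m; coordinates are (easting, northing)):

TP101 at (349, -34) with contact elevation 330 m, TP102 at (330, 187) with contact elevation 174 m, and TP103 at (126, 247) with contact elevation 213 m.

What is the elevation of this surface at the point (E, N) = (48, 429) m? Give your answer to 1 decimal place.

110.0 m

Let the plane be z = a·E + b·N + c.
TP102−TP101: −19a + 221b = −156;  TP103−TP101: −223a + 281b = −117.
Solving gives a = −0.40913, b = −0.74106.
Then c = 330 − a·349 − b·-34 = 447.59.
At (48, 429): z = −19.6 − 317.9 + 447.59 = 110.0 m.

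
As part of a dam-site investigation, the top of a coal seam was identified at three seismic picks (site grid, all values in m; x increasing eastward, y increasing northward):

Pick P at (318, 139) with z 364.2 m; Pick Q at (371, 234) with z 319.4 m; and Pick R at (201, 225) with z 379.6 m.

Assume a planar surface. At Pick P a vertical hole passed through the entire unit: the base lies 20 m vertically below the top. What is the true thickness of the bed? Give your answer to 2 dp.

Let the plane be z = a·x + b·y + c.
Pick Q−Pick P: 53a + 95b = −44.8;  Pick R−Pick P: −117a + 86b = 15.4.
Solving gives a = −0.33917, b = −0.28236.
|∇z| = √(a²+b²) = 0.44132, so dip δ = arctan(0.44132) = 23.81°.
True thickness = vertical thickness × cos δ = 20 × cos 23.81° = 18.30 m.

18.30 m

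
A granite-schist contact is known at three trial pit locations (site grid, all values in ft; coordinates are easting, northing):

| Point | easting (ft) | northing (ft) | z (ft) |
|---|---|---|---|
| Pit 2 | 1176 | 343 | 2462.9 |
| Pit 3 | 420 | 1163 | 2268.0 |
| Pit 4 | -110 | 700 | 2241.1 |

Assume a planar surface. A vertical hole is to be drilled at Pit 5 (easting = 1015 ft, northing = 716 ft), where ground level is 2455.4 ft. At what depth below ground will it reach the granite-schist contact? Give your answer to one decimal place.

55.0 ft

Let the plane be z = a·easting + b·northing + c.
Pit 3−Pit 2: −756a + 820b = −194.9;  Pit 4−Pit 2: −1286a + 357b = −221.8.
Solving gives a = 0.143121, b = −0.105732.
Then c = 2462.9 − a·1176 − b·343 = 2330.86.
At (1015, 716): z_contact = 145.27 − 75.70 + 2330.86 = 2400.42 ft.
Depth below ground = 2455.4 − 2400.42 = 55.0 ft.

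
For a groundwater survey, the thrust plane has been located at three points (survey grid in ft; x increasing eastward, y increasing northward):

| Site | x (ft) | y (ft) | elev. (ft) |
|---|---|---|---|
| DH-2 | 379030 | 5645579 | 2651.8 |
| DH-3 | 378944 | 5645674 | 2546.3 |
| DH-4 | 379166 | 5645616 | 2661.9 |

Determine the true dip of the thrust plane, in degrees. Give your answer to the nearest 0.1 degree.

Let the plane be z = a·x + b·y + c.
DH-3−DH-2: −86a + 95b = −105.5;  DH-4−DH-2: 136a + 37b = 10.1.
Solving gives a = 0.30201, b = −0.83713.
Gradient magnitude |∇z| = √(a² + b²) = √(0.09121 + 0.70078) = 0.88994.
True dip = arctan(0.88994) = 41.7°, dipping toward NNW (azimuth ≈ 340°).

41.7°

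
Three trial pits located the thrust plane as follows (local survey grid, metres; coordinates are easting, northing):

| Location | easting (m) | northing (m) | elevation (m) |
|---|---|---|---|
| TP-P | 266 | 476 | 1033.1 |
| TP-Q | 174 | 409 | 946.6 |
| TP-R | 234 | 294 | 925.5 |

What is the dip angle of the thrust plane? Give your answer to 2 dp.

Let the plane be z = a·easting + b·northing + c.
TP-Q−TP-P: −92a − 67b = −86.5;  TP-R−TP-P: −32a − 182b = −107.6.
Solving gives a = 0.58451, b = 0.48844.
Gradient magnitude |∇z| = √(a² + b²) = √(0.34165 + 0.23857) = 0.76172.
True dip = arctan(0.76172) = 37.30°, dipping toward SW (azimuth ≈ 230°).

37.30°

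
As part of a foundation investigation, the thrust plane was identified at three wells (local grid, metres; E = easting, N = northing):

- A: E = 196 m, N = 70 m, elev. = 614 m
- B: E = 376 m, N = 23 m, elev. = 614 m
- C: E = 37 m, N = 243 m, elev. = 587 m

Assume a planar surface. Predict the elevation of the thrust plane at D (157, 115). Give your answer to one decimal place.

606.9 m

Let the plane be z = a·E + b·N + c.
B−A: 180a − 47b = 0;  C−A: −159a + 173b = −27.
Solving gives a = −0.05362, b = −0.20535.
Then c = 614 − a·196 − b·70 = 638.88.
At (157, 115): z = −8.4 − 23.6 + 638.88 = 606.9 m.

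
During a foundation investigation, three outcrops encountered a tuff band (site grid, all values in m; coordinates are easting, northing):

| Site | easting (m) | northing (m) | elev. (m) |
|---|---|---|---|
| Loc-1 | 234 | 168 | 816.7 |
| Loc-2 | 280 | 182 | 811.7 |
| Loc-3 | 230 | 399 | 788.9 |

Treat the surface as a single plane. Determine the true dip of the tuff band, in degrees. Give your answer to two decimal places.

Let the plane be z = a·easting + b·northing + c.
Loc-2−Loc-1: 46a + 14b = −5;  Loc-3−Loc-1: −4a + 231b = −27.8.
Solving gives a = −0.07169, b = −0.12159.
Gradient magnitude |∇z| = √(a² + b²) = √(0.00514 + 0.01478) = 0.14115.
True dip = arctan(0.14115) = 8.03°, dipping toward NNE (azimuth ≈ 031°).

8.03°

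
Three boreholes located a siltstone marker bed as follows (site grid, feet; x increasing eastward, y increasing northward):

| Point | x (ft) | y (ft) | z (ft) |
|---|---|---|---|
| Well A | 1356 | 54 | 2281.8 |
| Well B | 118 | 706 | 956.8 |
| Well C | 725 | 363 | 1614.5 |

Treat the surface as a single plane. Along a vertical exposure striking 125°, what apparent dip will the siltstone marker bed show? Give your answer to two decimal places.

42.79°

Let the plane be z = a·x + b·y + c.
Well B−Well A: −1238a + 652b = −1325;  Well C−Well A: −631a + 309b = −667.3.
Solving gives a = 0.88862, b = −0.34491.
Unit vector along 125° is (sin 125°, cos 125°) = (0.8192, -0.5736).
Slope in that direction = a·(0.8192) + b·(-0.5736) = 0.92575.
Apparent dip = arctan|0.92575| = 42.79° (true dip is 43.6°, so apparent ≤ true as expected).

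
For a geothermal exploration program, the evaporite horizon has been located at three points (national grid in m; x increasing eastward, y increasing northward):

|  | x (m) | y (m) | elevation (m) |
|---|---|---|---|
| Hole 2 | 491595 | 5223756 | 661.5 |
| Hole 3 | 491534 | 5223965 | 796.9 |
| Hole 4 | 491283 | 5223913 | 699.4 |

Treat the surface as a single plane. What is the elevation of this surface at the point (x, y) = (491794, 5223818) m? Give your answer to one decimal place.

Two edge vectors: Hole 2→Hole 3 = (-61, 209, 135.4), Hole 2→Hole 4 = (-312, 157, 37.9).
Normal n = (Hole 2→Hole 3) × (Hole 2→Hole 4) = (-13336.7, -39932.9, 55631).
So ∂z/∂x = −n_x/n_z = 0.239735040 and ∂z/∂y = −n_y/n_z = 0.717817404.
Intercept c from Hole 2: 661.5 − 117852.55 − 3749702.97 = −3866894.02.
At (491794, 5223818): z = 117900.3 + 3749747.5 − 3866894.02 = 753.7 m.

753.7 m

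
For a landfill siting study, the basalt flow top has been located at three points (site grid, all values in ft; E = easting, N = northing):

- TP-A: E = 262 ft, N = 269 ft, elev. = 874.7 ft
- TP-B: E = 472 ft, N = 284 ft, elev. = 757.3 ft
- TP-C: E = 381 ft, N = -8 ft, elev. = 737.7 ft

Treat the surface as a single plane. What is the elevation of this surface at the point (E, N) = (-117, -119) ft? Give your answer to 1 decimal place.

997.5 ft

Two edge vectors: TP-A→TP-B = (210, 15, -117.4), TP-A→TP-C = (119, -277, -137).
Normal n = (TP-A→TP-B) × (TP-A→TP-C) = (-34574.8, 14799.4, -59955).
So ∂z/∂E = −n_x/n_z = −0.57668 and ∂z/∂N = −n_y/n_z = 0.24684.
Intercept c from TP-A: 874.7 + 151.09 − 66.40 = 959.39.
At (-117, -119): z = 67.5 − 29.4 + 959.39 = 997.5 ft.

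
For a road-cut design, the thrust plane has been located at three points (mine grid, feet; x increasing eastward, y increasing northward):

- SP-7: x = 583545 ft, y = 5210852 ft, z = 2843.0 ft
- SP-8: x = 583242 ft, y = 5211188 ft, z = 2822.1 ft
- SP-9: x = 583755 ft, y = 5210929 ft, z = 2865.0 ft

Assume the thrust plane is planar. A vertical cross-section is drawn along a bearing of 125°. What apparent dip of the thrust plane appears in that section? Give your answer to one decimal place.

Two edge vectors: SP-7→SP-8 = (-303, 336, -20.9), SP-7→SP-9 = (210, 77, 22).
Normal n = (SP-7→SP-8) × (SP-7→SP-9) = (9001.3, 2277, -93891).
So ∂z/∂x = −n_x/n_z = 0.09587 and ∂z/∂y = −n_y/n_z = 0.02425.
Unit vector along 125° is (sin 125°, cos 125°) = (0.8192, -0.5736).
Slope in that direction = a·(0.8192) + b·(-0.5736) = 0.06462.
Apparent dip = arctan|0.06462| = 3.7° (true dip is 5.6°, so apparent ≤ true as expected).

3.7°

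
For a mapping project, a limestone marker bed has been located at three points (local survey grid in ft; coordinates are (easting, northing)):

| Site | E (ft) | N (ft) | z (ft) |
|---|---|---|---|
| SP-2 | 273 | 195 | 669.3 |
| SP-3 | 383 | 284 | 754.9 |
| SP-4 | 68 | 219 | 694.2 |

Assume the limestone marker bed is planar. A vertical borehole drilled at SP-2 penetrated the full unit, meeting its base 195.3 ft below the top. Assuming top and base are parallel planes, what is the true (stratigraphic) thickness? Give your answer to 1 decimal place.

140.1 ft

Let the plane be z = a·E + b·N + c.
SP-3−SP-2: 110a + 89b = 85.6;  SP-4−SP-2: −205a + 24b = 24.9.
Solving gives a = −0.00774, b = 0.97137.
|∇z| = √(a²+b²) = 0.97140, so dip δ = arctan(0.97140) = 44.17°.
True thickness = vertical thickness × cos δ = 195.3 × cos 44.17° = 140.1 ft.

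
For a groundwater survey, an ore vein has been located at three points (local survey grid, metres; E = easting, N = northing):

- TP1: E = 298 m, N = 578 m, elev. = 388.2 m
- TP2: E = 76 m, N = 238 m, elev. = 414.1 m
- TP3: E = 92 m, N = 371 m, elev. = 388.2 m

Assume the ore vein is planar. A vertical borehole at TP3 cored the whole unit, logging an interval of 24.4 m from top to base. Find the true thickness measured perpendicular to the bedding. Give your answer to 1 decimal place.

23.3 m

Two edge vectors: TP1→TP2 = (-222, -340, 25.9), TP1→TP3 = (-206, -207, 0).
Normal n = (TP1→TP2) × (TP1→TP3) = (5361.3, -5335.4, -24086).
So ∂z/∂E = −n_x/n_z = 0.22259 and ∂z/∂N = −n_y/n_z = −0.22151.
|∇z| = √(a²+b²) = 0.31403, so dip δ = arctan(0.31403) = 17.43°.
True thickness = vertical thickness × cos δ = 24.4 × cos 17.43° = 23.3 m.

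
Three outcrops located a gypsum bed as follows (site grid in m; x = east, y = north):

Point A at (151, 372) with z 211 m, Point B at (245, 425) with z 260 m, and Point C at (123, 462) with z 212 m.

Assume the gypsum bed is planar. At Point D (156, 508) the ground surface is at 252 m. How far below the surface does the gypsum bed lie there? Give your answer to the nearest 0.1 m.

18.8 m

Let the plane be z = a·x + b·y + c.
Point B−Point A: 94a + 53b = 49;  Point C−Point A: −28a + 90b = 1.
Solving gives a = 0.43815, b = 0.14743.
Then c = 211 − a·151 − b·372 = 90.00.
At (156, 508): z_contact = 68.35 + 74.89 + 90.00 = 233.24 m.
Depth below ground = 252 − 233.24 = 18.8 m.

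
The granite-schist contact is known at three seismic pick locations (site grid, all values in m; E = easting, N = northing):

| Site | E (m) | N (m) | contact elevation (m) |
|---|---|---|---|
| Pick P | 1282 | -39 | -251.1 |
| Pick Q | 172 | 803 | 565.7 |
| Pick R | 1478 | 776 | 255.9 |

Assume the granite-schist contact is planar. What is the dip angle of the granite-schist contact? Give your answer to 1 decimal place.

Let the plane be z = a·E + b·N + c.
Pick Q−Pick P: −1110a + 842b = 816.8;  Pick R−Pick P: 196a + 815b = 507.
Solving gives a = −0.22324, b = 0.67577.
Gradient magnitude |∇z| = √(a² + b²) = √(0.04984 + 0.45667) = 0.71169.
True dip = arctan(0.71169) = 35.4°, dipping toward SSE (azimuth ≈ 162°).

35.4°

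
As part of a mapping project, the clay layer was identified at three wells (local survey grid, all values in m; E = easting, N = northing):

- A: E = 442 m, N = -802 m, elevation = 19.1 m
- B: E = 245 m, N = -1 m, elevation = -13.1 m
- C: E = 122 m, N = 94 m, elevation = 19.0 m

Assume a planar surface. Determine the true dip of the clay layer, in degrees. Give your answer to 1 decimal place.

Two edge vectors: A→B = (-197, 801, -32.2), A→C = (-320, 896, -0.1).
Normal n = (A→B) × (A→C) = (28771.1, 10284.3, 79808).
So ∂z/∂E = −n_x/n_z = −0.36050 and ∂z/∂N = −n_y/n_z = −0.12886.
Gradient magnitude |∇z| = √(a² + b²) = √(0.12996 + 0.01661) = 0.38284.
True dip = arctan(0.38284) = 20.9°, dipping toward ENE (azimuth ≈ 070°).

20.9°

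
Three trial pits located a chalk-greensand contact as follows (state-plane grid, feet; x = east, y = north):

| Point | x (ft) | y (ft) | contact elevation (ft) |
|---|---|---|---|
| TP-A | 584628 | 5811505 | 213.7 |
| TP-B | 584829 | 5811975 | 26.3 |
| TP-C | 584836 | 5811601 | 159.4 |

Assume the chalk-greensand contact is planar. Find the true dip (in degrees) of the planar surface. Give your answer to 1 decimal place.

Two edge vectors: TP-A→TP-B = (201, 470, -187.4), TP-A→TP-C = (208, 96, -54.3).
Normal n = (TP-A→TP-B) × (TP-A→TP-C) = (-7530.6, -28064.9, -78464).
So ∂z/∂x = −n_x/n_z = −0.09598 and ∂z/∂y = −n_y/n_z = −0.35768.
Gradient magnitude |∇z| = √(a² + b²) = √(0.00921 + 0.12793) = 0.37033.
True dip = arctan(0.37033) = 20.3°, dipping toward NNE (azimuth ≈ 015°).

20.3°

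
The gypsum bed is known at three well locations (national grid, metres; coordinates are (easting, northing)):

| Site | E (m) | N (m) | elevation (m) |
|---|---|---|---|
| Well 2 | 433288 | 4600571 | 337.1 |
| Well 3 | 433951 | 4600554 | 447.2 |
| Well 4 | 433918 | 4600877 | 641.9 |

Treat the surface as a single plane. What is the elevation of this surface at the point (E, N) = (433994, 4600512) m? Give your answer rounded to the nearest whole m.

429 m

Let the plane be z = a·E + b·N + c.
Well 3−Well 2: 663a − 17b = 110.1;  Well 4−Well 2: 630a + 306b = 304.8.
Solving gives a = 0.18199618, b = 0.62138041.
Then c = 337.1 − a·433288 − b·4600571 = −2937224.38.
At (433994, 4600512): z = 78985.2 + 2858668.1 − 2937224.38 = 428.9 m.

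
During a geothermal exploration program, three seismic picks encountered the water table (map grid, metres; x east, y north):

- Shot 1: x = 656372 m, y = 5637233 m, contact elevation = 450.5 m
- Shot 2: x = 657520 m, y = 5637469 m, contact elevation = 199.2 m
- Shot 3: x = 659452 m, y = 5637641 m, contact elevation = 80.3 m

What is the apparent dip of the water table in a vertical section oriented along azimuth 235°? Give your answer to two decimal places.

35.99°

Let the plane be z = a·x + b·y + c.
Shot 2−Shot 1: 1148a + 236b = −251.3;  Shot 3−Shot 1: 3080a + 408b = −370.2.
Solving gives a = 0.05866, b = −1.35017.
Unit vector along 235° is (sin 235°, cos 235°) = (-0.8192, -0.5736).
Slope in that direction = a·(-0.8192) + b·(-0.5736) = 0.72638.
Apparent dip = arctan|0.72638| = 35.99° (true dip is 53.5°, so apparent ≤ true as expected).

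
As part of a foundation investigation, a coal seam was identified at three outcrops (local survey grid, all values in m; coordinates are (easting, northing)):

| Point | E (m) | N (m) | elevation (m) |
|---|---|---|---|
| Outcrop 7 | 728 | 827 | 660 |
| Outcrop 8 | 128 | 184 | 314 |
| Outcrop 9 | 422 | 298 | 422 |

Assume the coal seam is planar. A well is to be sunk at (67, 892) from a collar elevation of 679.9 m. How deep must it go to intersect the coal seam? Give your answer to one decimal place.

164.4 m

Let the plane be z = a·E + b·N + c.
Outcrop 8−Outcrop 7: −600a − 643b = −346;  Outcrop 9−Outcrop 7: −306a − 529b = −238.
Solving gives a = 0.24867, b = 0.30606.
Then c = 660 − a·728 − b·827 = 225.85.
At (67, 892): z_contact = 16.66 + 273.01 + 225.85 = 515.52 m.
Depth below ground = 679.9 − 515.52 = 164.4 m.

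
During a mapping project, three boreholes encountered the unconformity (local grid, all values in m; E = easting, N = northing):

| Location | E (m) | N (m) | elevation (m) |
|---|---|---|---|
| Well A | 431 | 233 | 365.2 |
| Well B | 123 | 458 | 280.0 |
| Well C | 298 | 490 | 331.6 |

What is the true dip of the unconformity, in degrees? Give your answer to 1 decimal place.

Two edge vectors: Well A→Well B = (-308, 225, -85.2), Well A→Well C = (-133, 257, -33.6).
Normal n = (Well A→Well B) × (Well A→Well C) = (14336.4, 982.8, -49231).
So ∂z/∂E = −n_x/n_z = 0.29121 and ∂z/∂N = −n_y/n_z = 0.01996.
Gradient magnitude |∇z| = √(a² + b²) = √(0.08480 + 0.00040) = 0.29189.
True dip = arctan(0.29189) = 16.3°, dipping toward W (azimuth ≈ 266°).

16.3°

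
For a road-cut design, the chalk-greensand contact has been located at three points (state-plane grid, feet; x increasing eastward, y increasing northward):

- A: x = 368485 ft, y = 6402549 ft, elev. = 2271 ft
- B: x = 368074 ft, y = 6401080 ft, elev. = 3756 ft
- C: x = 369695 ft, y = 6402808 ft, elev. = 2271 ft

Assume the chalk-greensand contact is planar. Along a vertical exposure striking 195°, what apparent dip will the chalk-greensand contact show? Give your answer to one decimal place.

Let the plane be z = a·x + b·y + c.
B−A: −411a − 1469b = 1485;  C−A: 1210a + 259b = 0.
Solving gives a = 0.23016, b = −1.07529.
Unit vector along 195° is (sin 195°, cos 195°) = (-0.2588, -0.9659).
Slope in that direction = a·(-0.2588) + b·(-0.9659) = 0.97908.
Apparent dip = arctan|0.97908| = 44.4° (true dip is 47.7°, so apparent ≤ true as expected).

44.4°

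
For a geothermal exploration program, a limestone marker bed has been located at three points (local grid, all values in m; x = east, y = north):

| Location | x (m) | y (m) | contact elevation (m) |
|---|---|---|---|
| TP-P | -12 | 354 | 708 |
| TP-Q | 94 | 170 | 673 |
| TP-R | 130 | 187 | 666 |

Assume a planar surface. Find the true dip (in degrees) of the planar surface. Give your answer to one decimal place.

Let the plane be z = a·x + b·y + c.
TP-Q−TP-P: 106a − 184b = −35;  TP-R−TP-P: 142a − 167b = −42.
Solving gives a = −0.22347, b = 0.06148.
Gradient magnitude |∇z| = √(a² + b²) = √(0.04994 + 0.00378) = 0.23178.
True dip = arctan(0.23178) = 13.0°, dipping toward ESE (azimuth ≈ 105°).

13.0°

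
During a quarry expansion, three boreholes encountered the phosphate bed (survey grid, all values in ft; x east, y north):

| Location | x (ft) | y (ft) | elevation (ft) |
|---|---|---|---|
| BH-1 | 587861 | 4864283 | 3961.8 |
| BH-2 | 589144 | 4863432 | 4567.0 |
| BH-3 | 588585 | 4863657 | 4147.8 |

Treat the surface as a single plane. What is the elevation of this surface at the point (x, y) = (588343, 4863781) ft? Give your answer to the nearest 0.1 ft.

Two edge vectors: BH-1→BH-2 = (1283, -851, 605.2), BH-1→BH-3 = (724, -626, 186).
Normal n = (BH-1→BH-2) × (BH-1→BH-3) = (220569.2, 199526.8, -187034).
So ∂z/∂x = −n_x/n_z = 1.179300020 and ∂z/∂y = −n_y/n_z = 1.066794273.
Intercept c from BH-1: 3961.8 − 693264.49 − 5189189.25 = −5878491.93.
At (588343, 4863781): z = 693832.9 + 5188653.7 − 5878491.93 = 3994.7 ft.

3994.7 ft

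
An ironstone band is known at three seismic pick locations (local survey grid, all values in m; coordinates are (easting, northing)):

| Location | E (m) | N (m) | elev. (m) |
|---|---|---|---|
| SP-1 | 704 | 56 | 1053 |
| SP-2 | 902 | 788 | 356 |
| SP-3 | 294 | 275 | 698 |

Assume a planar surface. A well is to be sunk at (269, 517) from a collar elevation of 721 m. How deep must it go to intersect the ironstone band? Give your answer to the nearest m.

Let the plane be z = a·E + b·N + c.
SP-2−SP-1: 198a + 732b = −697;  SP-3−SP-1: −410a + 219b = −355.
Solving gives a = 0.31215, b = −1.03662.
Then c = 1053 − a·704 − b·56 = 891.30.
At (269, 517): z_contact = 84.0 − 535.9 + 891.30 = 439.3 m.
Depth below ground = 721 − 439.3 = 282 m.

282 m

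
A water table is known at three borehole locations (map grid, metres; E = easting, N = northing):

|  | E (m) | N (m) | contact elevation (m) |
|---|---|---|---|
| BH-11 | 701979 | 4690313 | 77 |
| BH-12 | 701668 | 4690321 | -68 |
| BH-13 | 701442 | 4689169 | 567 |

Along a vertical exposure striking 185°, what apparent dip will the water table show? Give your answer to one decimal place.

Let the plane be z = a·E + b·N + c.
BH-12−BH-11: −311a + 8b = −145;  BH-13−BH-11: −537a − 1144b = 490.
Solving gives a = 0.44979, b = −0.63946.
Unit vector along 185° is (sin 185°, cos 185°) = (-0.0872, -0.9962).
Slope in that direction = a·(-0.0872) + b·(-0.9962) = 0.59782.
Apparent dip = arctan|0.59782| = 30.9° (true dip is 38.0°, so apparent ≤ true as expected).

30.9°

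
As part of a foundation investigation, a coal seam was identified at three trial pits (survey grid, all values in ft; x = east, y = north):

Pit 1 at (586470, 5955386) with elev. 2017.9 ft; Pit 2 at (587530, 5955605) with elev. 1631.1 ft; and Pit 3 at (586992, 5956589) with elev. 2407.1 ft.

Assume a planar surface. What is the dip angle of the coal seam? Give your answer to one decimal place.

35.4°

Let the plane be z = a·x + b·y + c.
Pit 2−Pit 1: 1060a + 219b = −386.8;  Pit 3−Pit 1: 522a + 1203b = 389.2.
Solving gives a = −0.47426, b = 0.52931.
Gradient magnitude |∇z| = √(a² + b²) = √(0.22493 + 0.28017) = 0.71070.
True dip = arctan(0.71070) = 35.4°, dipping toward SE (azimuth ≈ 138°).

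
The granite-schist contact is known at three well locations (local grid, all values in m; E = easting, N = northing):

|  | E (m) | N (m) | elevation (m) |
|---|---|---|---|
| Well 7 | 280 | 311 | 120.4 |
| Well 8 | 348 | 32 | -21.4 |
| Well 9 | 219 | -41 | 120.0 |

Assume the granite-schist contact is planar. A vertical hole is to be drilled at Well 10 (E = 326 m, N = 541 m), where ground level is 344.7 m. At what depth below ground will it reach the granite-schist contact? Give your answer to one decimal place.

231.5 m

Let the plane be z = a·E + b·N + c.
Well 8−Well 7: 68a − 279b = −141.8;  Well 9−Well 7: −61a − 352b = −0.4.
Solving gives a = −1.21602, b = 0.21187.
Then c = 120.4 − a·280 − b·311 = 394.99.
At (326, 541): z_contact = −396.42 + 114.62 + 394.99 = 113.19 m.
Depth below ground = 344.7 − 113.19 = 231.5 m.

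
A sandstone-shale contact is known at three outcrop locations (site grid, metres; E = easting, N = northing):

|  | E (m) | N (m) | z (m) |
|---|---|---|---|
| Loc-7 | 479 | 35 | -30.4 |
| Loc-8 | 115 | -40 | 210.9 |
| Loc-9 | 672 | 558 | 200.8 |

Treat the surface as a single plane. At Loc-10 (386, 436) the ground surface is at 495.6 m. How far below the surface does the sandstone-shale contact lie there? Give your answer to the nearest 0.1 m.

Two edge vectors: Loc-7→Loc-8 = (-364, -75, 241.3), Loc-7→Loc-9 = (193, 523, 231.2).
Normal n = (Loc-7→Loc-8) × (Loc-7→Loc-9) = (-143539.9, 130727.7, -175897).
So ∂z/∂E = −n_x/n_z = −0.81605 and ∂z/∂N = −n_y/n_z = 0.74321.
Intercept c from Loc-7: -30.4 + 390.89 − 26.01 = 334.47.
At (386, 436): z_contact = −314.99 + 324.04 + 334.47 = 343.52 m.
Depth below ground = 495.6 − 343.52 = 152.1 m.

152.1 m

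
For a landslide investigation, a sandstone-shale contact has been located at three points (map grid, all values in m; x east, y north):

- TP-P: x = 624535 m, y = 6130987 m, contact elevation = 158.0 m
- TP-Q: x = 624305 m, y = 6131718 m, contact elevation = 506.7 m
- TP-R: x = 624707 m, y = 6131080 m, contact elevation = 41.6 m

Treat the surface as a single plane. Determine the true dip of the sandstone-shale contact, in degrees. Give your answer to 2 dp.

39.69°

Let the plane be z = a·x + b·y + c.
TP-Q−TP-P: −230a + 731b = 348.7;  TP-R−TP-P: 172a + 93b = −116.4.
Solving gives a = −0.79878, b = 0.22569.
Gradient magnitude |∇z| = √(a² + b²) = √(0.63804 + 0.05094) = 0.83005.
True dip = arctan(0.83005) = 39.69°, dipping toward ESE (azimuth ≈ 106°).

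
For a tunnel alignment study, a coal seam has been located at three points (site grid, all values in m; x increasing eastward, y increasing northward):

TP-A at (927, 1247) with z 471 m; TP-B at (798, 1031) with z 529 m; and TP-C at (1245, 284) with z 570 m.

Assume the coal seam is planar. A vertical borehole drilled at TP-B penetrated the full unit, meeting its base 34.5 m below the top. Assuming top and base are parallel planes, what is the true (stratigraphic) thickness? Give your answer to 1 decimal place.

33.5 m

Two edge vectors: TP-A→TP-B = (-129, -216, 58), TP-A→TP-C = (318, -963, 99).
Normal n = (TP-A→TP-B) × (TP-A→TP-C) = (34470, 31215, 192915).
So ∂z/∂x = −n_x/n_z = −0.17868 and ∂z/∂y = −n_y/n_z = −0.16181.
|∇z| = √(a²+b²) = 0.24106, so dip δ = arctan(0.24106) = 13.55°.
True thickness = vertical thickness × cos δ = 34.5 × cos 13.55° = 33.5 m.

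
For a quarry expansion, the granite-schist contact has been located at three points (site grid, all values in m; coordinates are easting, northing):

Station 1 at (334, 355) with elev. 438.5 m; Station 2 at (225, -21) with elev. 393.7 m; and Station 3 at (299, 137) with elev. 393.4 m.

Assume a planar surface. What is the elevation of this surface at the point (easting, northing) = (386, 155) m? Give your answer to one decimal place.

340.1 m

Two edge vectors: Station 1→Station 2 = (-109, -376, -44.8), Station 1→Station 3 = (-35, -218, -45.1).
Normal n = (Station 1→Station 2) × (Station 1→Station 3) = (7191.2, -3347.9, 10602).
So ∂z/∂easting = −n_x/n_z = −0.67829 and ∂z/∂northing = −n_y/n_z = 0.31578.
Intercept c from Station 1: 438.5 + 226.55 − 112.10 = 552.95.
At (386, 155): z = −261.8 + 48.9 + 552.95 = 340.1 m.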